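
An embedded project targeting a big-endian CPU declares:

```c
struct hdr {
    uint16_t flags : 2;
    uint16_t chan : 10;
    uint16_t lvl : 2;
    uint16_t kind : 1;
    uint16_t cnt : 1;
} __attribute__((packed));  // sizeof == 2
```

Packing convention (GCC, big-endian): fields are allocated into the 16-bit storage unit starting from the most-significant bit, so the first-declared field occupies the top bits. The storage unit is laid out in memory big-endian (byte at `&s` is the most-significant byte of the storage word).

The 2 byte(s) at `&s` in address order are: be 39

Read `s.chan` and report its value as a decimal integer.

995

[0]=0xbe [1]=0x39 (big-endian) → word 0xbe39
flags [14+:2] = (word>>14) & 0x3 = 2
chan [4+:10] = (word>>4) & 0x3ff = 995  ←
lvl [2+:2] = (word>>2) & 0x3 = 2
kind [1+:1] = (word>>1) & 0x1 = 0
cnt [0+:1] = (word>>0) & 0x1 = 1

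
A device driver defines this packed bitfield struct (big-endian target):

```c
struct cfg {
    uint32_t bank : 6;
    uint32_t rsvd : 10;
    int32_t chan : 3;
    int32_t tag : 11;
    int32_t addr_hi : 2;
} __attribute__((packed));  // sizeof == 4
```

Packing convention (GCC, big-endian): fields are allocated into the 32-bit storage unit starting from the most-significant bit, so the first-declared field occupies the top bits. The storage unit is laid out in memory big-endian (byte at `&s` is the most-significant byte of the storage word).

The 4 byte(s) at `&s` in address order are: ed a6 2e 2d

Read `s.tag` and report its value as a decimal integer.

[0]=0xed [1]=0xa6 [2]=0x2e [3]=0x2d (big-endian) → word 0xeda62e2d
bank [26+:6] = (word>>26) & 0x3f = 59
rsvd [16+:10] = (word>>16) & 0x3ff = 422
chan [13+:3] = (word>>13) & 0x7 = 1
tag [2+:11] = (word>>2) & 0x7ff = 907  ←
addr_hi [0+:2] = (word>>0) & 0x3 = 1
tag signed 11b, MSB=0: value = 907

907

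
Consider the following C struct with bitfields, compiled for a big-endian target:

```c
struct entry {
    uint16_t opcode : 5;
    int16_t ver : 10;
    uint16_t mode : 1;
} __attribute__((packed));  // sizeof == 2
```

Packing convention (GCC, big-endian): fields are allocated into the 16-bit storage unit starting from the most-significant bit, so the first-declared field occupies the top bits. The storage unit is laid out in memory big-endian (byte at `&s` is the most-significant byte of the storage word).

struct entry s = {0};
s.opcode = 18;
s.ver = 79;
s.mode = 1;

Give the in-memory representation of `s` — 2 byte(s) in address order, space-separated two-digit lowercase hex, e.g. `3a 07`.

90 9f

[11+:5] opcode=18 & 0x1f = 0x12; word=0x9000
[1+:10] ver=79 & 0x3ff = 0x4f; word=0x909e
[0+:1] mode=1 & 0x1 = 0x1; word=0x909f
word = 0x909f → big-endian bytes:
  [0]=0x90  [1]=0x9f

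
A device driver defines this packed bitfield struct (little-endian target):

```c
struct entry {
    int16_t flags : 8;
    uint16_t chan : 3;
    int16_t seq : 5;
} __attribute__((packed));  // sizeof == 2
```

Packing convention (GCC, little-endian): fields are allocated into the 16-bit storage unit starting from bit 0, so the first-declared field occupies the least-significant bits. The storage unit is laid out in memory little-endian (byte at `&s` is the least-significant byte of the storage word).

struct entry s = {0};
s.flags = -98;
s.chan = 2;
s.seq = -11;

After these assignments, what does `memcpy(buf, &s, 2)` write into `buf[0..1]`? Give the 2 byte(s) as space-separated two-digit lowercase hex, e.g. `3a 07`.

flags:8 = -98 → 0x9e << 0 → word 0x009e
chan:3 = 2 → 0x2 << 8 → word 0x029e
seq:5 = -11 → 0x15 << 11 → word 0xaa9e
word = 0xaa9e → little-endian bytes:
  [0]=0x9e  [1]=0xaa

9e aa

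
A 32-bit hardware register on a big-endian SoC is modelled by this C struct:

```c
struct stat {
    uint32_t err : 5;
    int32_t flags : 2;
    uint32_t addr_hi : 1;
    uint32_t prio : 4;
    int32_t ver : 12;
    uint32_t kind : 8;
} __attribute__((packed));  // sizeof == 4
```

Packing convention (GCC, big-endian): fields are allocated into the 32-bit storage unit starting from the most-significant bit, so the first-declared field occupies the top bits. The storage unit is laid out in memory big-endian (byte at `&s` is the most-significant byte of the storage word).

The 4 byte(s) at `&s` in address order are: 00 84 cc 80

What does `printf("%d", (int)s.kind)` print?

128

[0]=0x00 [1]=0x84 [2]=0xcc [3]=0x80 (big-endian) → word 0x0084cc80
err [27+:5] = (word>>27) & 0x1f = 0
flags [25+:2] = (word>>25) & 0x3 = 0
addr_hi [24+:1] = (word>>24) & 0x1 = 0
prio [20+:4] = (word>>20) & 0xf = 8
ver [8+:12] = (word>>8) & 0xfff = 1228
kind [0+:8] = (word>>0) & 0xff = 128  ←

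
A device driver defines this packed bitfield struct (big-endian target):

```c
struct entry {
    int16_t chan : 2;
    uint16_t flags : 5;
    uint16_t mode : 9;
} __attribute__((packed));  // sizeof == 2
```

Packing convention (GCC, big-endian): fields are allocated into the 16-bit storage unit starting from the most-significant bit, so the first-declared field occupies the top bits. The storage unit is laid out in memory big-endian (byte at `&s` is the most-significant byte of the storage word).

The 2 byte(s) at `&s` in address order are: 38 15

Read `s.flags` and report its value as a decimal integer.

[0]=0x38 [1]=0x15 (big-endian) → word 0x3815
chan:2 @ bit 14 → (0x3815>>14)&0x3 = 0x0
flags:5 @ bit 9 → (0x3815>>9)&0x1f = 0x1c  ←
mode:9 @ bit 0 → (0x3815>>0)&0x1ff = 0x15

28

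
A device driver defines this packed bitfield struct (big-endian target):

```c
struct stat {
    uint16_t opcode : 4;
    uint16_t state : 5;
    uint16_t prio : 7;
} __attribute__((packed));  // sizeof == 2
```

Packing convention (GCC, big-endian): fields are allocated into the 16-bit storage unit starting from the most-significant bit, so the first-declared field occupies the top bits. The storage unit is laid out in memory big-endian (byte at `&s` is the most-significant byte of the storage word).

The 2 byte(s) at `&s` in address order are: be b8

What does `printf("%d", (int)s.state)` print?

29

[0]=0xbe [1]=0xb8 (big-endian) → word 0xbeb8
opcode [12+:4] = (word>>12) & 0xf = 11
state [7+:5] = (word>>7) & 0x1f = 29  ←
prio [0+:7] = (word>>0) & 0x7f = 56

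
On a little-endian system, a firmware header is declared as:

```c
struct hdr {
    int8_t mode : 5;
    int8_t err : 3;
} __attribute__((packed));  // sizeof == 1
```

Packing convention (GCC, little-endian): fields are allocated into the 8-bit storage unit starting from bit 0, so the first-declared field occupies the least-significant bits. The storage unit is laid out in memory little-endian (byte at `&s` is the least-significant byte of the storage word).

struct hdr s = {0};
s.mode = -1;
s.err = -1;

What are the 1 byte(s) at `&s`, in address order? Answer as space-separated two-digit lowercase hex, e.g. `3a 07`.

ff

[0+:5] mode=-1 & 0x1f = 0x1f; word=0x1f
[5+:3] err=-1 & 0x7 = 0x7; word=0xff
word = 0xff → little-endian bytes:
  [0]=0xff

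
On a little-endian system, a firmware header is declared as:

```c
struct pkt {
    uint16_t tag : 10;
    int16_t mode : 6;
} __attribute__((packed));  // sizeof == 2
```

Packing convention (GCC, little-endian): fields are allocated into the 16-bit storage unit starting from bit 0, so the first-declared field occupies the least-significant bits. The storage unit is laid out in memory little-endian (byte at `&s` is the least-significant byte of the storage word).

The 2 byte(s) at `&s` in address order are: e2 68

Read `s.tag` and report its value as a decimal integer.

226

[0]=0xe2 [1]=0x68 (little-endian) → word 0x68e2
tag [0+:10] = (word>>0) & 0x3ff = 226  ←
mode [10+:6] = (word>>10) & 0x3f = 26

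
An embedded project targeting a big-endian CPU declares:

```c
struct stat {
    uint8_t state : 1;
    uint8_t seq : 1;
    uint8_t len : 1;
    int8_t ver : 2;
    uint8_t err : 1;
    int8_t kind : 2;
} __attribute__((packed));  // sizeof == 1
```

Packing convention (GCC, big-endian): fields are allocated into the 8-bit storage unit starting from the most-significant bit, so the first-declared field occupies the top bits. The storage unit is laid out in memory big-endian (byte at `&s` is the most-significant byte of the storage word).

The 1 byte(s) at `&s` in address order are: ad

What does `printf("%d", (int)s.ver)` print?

[0]=0xad (big-endian) → word 0xad
state [7+:1] = (word>>7) & 0x1 = 1
seq [6+:1] = (word>>6) & 0x1 = 0
len [5+:1] = (word>>5) & 0x1 = 1
ver [3+:2] = (word>>3) & 0x3 = 1  ←
err [2+:1] = (word>>2) & 0x1 = 1
kind [0+:2] = (word>>0) & 0x3 = 1
ver signed 2b, MSB=0: value = 1

1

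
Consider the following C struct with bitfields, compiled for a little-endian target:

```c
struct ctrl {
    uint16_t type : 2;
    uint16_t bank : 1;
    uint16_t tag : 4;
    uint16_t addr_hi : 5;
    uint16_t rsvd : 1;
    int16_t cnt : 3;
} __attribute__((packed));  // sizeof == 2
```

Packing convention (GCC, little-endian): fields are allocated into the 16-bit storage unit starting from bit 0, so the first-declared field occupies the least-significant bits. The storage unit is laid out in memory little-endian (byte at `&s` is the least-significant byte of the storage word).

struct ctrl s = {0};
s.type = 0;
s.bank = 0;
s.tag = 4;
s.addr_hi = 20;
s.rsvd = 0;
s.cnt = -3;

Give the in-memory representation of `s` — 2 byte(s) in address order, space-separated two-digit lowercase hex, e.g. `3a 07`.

[0+:2] type=0 & 0x3 = 0x0; word=0x0000
[2+:1] bank=0 & 0x1 = 0x0; word=0x0000
[3+:4] tag=4 & 0xf = 0x4; word=0x0020
[7+:5] addr_hi=20 & 0x1f = 0x14; word=0x0a20
[12+:1] rsvd=0 & 0x1 = 0x0; word=0x0a20
[13+:3] cnt=-3 & 0x7 = 0x5; word=0xaa20
word = 0xaa20 → little-endian bytes:
  [0]=0x20  [1]=0xaa

20 aa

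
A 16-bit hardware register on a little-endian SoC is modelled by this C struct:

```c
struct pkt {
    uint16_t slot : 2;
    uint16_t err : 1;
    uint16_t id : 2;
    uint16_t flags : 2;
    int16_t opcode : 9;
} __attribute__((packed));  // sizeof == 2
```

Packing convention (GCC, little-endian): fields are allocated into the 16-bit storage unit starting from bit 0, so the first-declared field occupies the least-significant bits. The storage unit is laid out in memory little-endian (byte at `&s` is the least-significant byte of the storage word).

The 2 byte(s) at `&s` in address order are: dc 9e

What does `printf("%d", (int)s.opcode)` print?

[0]=0xdc [1]=0x9e (little-endian) → word 0x9edc
slot [0+:2] = (word>>0) & 0x3 = 0
err [2+:1] = (word>>2) & 0x1 = 1
id [3+:2] = (word>>3) & 0x3 = 3
flags [5+:2] = (word>>5) & 0x3 = 2
opcode [7+:9] = (word>>7) & 0x1ff = 317  ←
opcode signed 9b, MSB=1: 317 - 512 = -195

-195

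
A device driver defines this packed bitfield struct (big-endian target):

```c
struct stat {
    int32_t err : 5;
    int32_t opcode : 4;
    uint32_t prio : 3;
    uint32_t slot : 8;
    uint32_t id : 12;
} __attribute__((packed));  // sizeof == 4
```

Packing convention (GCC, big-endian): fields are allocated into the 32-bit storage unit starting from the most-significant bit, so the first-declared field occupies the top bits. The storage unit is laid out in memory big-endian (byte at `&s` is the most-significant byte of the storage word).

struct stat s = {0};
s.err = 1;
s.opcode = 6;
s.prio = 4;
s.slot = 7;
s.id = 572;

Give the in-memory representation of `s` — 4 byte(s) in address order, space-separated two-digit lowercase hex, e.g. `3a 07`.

err:5 = 1 → 0x1 << 27 → word 0x08000000
opcode:4 = 6 → 0x6 << 23 → word 0x0b000000
prio:3 = 4 → 0x4 << 20 → word 0x0b400000
slot:8 = 7 → 0x7 << 12 → word 0x0b407000
id:12 = 572 → 0x23c << 0 → word 0x0b40723c
word = 0x0b40723c → big-endian bytes:
  [0]=0x0b  [1]=0x40  [2]=0x72  [3]=0x3c

0b 40 72 3c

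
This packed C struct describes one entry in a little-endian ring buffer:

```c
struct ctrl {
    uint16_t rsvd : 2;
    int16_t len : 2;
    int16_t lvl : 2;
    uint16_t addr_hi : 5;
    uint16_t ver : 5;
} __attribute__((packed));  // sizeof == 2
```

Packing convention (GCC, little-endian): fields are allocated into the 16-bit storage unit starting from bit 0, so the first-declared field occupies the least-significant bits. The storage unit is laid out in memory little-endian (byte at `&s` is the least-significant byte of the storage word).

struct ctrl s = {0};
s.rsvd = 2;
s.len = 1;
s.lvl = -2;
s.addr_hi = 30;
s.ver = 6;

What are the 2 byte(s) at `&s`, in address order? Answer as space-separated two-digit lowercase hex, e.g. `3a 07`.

[0+:2] rsvd=2 & 0x3 = 0x2; word=0x0002
[2+:2] len=1 & 0x3 = 0x1; word=0x0006
[4+:2] lvl=-2 & 0x3 = 0x2; word=0x0026
[6+:5] addr_hi=30 & 0x1f = 0x1e; word=0x07a6
[11+:5] ver=6 & 0x1f = 0x6; word=0x37a6
word = 0x37a6 → little-endian bytes:
  [0]=0xa6  [1]=0x37

a6 37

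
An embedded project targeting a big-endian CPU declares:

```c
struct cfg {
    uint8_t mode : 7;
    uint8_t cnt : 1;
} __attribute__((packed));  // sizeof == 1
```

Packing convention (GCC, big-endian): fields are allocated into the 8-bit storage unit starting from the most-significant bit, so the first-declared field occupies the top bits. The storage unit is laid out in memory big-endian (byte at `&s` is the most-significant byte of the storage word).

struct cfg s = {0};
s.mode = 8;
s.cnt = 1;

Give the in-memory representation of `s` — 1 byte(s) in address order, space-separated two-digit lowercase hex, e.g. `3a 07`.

[1+:7] mode=8 & 0x7f = 0x8; word=0x10
[0+:1] cnt=1 & 0x1 = 0x1; word=0x11
word = 0x11 → big-endian bytes:
  [0]=0x11

11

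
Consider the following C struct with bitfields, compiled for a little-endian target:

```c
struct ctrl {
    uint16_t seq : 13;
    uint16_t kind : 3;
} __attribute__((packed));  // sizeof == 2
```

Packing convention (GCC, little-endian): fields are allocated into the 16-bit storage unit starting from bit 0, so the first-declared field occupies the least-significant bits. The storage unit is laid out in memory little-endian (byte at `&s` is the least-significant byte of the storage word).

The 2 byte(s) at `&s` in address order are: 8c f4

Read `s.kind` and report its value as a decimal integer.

7

[0]=0x8c [1]=0xf4 (little-endian) → word 0xf48c
seq:13 @ bit 0 → (0xf48c>>0)&0x1fff = 0x148c
kind:3 @ bit 13 → (0xf48c>>13)&0x7 = 0x7  ←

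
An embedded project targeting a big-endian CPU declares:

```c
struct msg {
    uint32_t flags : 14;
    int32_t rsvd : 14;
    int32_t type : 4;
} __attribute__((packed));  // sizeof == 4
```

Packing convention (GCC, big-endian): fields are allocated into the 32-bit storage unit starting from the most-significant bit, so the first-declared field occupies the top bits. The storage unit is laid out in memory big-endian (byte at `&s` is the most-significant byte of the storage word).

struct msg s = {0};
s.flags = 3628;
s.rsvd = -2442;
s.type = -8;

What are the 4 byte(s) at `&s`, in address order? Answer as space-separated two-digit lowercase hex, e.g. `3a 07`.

38 b3 67 68

flags (14b) val=3628 bits=0xe2c at bit 18: 0x38b00000
rsvd (14b) val=-2442 bits=0x3676 at bit 4: 0x38b36760
type (4b) val=-8 bits=0x8 at bit 0: 0x38b36768
word = 0x38b36768 → big-endian bytes:
  [0]=0x38  [1]=0xb3  [2]=0x67  [3]=0x68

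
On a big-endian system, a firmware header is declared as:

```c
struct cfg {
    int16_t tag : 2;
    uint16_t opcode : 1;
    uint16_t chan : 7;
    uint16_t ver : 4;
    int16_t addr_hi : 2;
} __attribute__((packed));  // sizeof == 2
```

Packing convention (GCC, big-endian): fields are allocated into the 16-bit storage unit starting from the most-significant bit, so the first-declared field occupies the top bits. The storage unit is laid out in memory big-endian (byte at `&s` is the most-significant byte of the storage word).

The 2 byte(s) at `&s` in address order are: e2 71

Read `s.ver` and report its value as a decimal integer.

[0]=0xe2 [1]=0x71 (big-endian) → word 0xe271
tag [14+:2] = (word>>14) & 0x3 = 3
opcode [13+:1] = (word>>13) & 0x1 = 1
chan [6+:7] = (word>>6) & 0x7f = 9
ver [2+:4] = (word>>2) & 0xf = 12  ←
addr_hi [0+:2] = (word>>0) & 0x3 = 1

12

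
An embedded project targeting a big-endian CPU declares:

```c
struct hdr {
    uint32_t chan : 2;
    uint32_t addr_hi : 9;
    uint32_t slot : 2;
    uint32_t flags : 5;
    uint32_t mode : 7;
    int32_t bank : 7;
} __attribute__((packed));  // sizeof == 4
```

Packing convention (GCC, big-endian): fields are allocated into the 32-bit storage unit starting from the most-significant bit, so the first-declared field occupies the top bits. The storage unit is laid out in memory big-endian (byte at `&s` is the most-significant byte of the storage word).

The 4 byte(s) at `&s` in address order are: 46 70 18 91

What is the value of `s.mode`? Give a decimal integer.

[0]=0x46 [1]=0x70 [2]=0x18 [3]=0x91 (big-endian) → word 0x46701891
chan [30+:2] = (word>>30) & 0x3 = 1
addr_hi [21+:9] = (word>>21) & 0x1ff = 51
slot [19+:2] = (word>>19) & 0x3 = 2
flags [14+:5] = (word>>14) & 0x1f = 0
mode [7+:7] = (word>>7) & 0x7f = 49  ←
bank [0+:7] = (word>>0) & 0x7f = 17

49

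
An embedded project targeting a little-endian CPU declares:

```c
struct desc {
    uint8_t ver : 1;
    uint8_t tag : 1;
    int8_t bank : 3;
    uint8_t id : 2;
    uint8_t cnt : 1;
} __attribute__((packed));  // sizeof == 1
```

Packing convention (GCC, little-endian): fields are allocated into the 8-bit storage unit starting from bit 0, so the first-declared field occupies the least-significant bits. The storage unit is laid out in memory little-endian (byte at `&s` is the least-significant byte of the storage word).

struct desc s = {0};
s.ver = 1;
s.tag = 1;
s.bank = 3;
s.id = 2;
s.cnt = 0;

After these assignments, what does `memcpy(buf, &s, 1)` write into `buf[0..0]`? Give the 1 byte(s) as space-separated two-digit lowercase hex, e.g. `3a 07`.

4f

ver:1 = 1 → 0x1 << 0 → word 0x01
tag:1 = 1 → 0x1 << 1 → word 0x03
bank:3 = 3 → 0x3 << 2 → word 0x0f
id:2 = 2 → 0x2 << 5 → word 0x4f
cnt:1 = 0 → 0x0 << 7 → word 0x4f
word = 0x4f → little-endian bytes:
  [0]=0x4f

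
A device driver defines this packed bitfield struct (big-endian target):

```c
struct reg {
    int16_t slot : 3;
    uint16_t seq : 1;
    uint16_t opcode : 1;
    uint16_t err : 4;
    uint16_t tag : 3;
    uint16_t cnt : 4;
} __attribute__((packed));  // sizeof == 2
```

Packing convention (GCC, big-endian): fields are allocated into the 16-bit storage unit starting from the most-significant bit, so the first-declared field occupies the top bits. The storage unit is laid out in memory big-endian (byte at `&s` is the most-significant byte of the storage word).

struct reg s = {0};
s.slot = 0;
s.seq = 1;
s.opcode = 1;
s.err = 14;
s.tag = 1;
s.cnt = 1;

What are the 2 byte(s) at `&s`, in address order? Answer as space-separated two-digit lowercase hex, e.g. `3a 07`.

slot:3 = 0 → 0x0 << 13 → word 0x0000
seq:1 = 1 → 0x1 << 12 → word 0x1000
opcode:1 = 1 → 0x1 << 11 → word 0x1800
err:4 = 14 → 0xe << 7 → word 0x1f00
tag:3 = 1 → 0x1 << 4 → word 0x1f10
cnt:4 = 1 → 0x1 << 0 → word 0x1f11
word = 0x1f11 → big-endian bytes:
  [0]=0x1f  [1]=0x11

1f 11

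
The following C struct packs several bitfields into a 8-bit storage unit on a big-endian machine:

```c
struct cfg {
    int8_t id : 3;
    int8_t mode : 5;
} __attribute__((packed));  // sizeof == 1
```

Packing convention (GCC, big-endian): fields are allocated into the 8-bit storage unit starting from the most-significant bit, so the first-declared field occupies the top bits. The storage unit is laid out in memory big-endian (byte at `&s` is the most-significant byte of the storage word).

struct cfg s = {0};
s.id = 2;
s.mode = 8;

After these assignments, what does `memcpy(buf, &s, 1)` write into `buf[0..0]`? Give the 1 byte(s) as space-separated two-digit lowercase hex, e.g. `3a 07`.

48

id (3b) val=2 bits=0x2 at bit 5: 0x40
mode (5b) val=8 bits=0x8 at bit 0: 0x48
word = 0x48 → big-endian bytes:
  [0]=0x48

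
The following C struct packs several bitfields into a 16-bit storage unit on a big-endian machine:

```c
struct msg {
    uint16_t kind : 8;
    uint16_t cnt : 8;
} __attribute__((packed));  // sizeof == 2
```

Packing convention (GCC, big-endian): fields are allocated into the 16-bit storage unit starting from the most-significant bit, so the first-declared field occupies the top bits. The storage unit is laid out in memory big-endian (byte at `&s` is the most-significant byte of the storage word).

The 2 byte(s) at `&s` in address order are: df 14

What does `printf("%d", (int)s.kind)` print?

[0]=0xdf [1]=0x14 (big-endian) → word 0xdf14
kind:8 @ bit 8 → (0xdf14>>8)&0xff = 0xdf  ←
cnt:8 @ bit 0 → (0xdf14>>0)&0xff = 0x14

223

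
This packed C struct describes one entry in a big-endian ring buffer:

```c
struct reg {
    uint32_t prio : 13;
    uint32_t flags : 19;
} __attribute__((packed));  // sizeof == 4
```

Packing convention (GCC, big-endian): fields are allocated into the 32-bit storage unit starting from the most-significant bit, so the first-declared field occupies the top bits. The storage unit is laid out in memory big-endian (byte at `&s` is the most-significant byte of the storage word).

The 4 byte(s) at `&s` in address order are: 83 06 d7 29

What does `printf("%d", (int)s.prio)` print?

[0]=0x83 [1]=0x06 [2]=0xd7 [3]=0x29 (big-endian) → word 0x8306d729
prio [19+:13] = (word>>19) & 0x1fff = 4192  ←
flags [0+:19] = (word>>0) & 0x7ffff = 448297

4192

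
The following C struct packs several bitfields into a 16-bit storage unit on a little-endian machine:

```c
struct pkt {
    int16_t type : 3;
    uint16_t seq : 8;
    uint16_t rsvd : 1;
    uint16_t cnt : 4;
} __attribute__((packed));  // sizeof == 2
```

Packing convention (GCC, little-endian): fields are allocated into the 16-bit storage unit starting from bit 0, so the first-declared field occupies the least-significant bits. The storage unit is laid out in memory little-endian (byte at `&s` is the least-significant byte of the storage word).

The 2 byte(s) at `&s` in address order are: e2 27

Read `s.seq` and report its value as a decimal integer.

252

[0]=0xe2 [1]=0x27 (little-endian) → word 0x27e2
type:3 @ bit 0 → (0x27e2>>0)&0x7 = 0x2
seq:8 @ bit 3 → (0x27e2>>3)&0xff = 0xfc  ←
rsvd:1 @ bit 11 → (0x27e2>>11)&0x1 = 0x0
cnt:4 @ bit 12 → (0x27e2>>12)&0xf = 0x2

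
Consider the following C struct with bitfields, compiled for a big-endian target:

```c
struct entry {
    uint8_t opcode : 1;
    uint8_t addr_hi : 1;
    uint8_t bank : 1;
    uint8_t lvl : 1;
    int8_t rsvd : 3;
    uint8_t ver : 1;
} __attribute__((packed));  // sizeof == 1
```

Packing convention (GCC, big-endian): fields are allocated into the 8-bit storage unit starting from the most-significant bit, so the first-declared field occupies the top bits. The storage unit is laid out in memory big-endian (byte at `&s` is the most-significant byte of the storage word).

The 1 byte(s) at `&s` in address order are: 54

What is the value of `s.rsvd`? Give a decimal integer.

2

[0]=0x54 (big-endian) → word 0x54
opcode [7+:1] = (word>>7) & 0x1 = 0
addr_hi [6+:1] = (word>>6) & 0x1 = 1
bank [5+:1] = (word>>5) & 0x1 = 0
lvl [4+:1] = (word>>4) & 0x1 = 1
rsvd [1+:3] = (word>>1) & 0x7 = 2  ←
ver [0+:1] = (word>>0) & 0x1 = 0
rsvd signed 3b, MSB=0: value = 2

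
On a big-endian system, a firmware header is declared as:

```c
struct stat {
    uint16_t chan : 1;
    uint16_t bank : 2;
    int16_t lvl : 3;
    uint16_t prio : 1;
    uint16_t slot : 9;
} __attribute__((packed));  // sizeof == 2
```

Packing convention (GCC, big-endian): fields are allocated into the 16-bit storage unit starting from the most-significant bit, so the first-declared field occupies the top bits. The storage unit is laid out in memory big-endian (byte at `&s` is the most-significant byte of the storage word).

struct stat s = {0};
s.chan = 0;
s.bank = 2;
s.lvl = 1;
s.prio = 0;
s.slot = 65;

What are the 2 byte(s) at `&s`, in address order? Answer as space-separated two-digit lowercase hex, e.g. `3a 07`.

44 41

chan (1b) val=0 bits=0x0 at bit 15: 0x0000
bank (2b) val=2 bits=0x2 at bit 13: 0x4000
lvl (3b) val=1 bits=0x1 at bit 10: 0x4400
prio (1b) val=0 bits=0x0 at bit 9: 0x4400
slot (9b) val=65 bits=0x41 at bit 0: 0x4441
word = 0x4441 → big-endian bytes:
  [0]=0x44  [1]=0x41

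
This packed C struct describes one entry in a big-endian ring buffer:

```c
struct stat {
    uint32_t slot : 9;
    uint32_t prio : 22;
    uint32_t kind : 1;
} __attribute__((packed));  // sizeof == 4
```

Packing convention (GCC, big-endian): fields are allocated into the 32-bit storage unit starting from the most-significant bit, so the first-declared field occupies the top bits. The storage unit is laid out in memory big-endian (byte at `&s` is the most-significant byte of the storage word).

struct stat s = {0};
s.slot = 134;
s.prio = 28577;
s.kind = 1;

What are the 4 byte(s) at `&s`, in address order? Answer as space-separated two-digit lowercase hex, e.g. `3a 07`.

slot:9 = 134 → 0x86 << 23 → word 0x43000000
prio:22 = 28577 → 0x6fa1 << 1 → word 0x4300df42
kind:1 = 1 → 0x1 << 0 → word 0x4300df43
word = 0x4300df43 → big-endian bytes:
  [0]=0x43  [1]=0x00  [2]=0xdf  [3]=0x43

43 00 df 43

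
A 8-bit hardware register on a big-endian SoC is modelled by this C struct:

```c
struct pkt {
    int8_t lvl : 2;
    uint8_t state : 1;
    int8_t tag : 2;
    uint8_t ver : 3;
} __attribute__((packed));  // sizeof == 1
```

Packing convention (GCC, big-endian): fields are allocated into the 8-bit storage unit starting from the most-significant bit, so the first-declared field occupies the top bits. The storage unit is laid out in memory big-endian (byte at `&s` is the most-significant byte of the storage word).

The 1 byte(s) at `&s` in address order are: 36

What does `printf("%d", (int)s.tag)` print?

[0]=0x36 (big-endian) → word 0x36
lvl:2 @ bit 6 → (0x36>>6)&0x3 = 0x0
state:1 @ bit 5 → (0x36>>5)&0x1 = 0x1
tag:2 @ bit 3 → (0x36>>3)&0x3 = 0x2  ←
ver:3 @ bit 0 → (0x36>>0)&0x7 = 0x6
tag signed 2b, MSB=1: 2 - 4 = -2

-2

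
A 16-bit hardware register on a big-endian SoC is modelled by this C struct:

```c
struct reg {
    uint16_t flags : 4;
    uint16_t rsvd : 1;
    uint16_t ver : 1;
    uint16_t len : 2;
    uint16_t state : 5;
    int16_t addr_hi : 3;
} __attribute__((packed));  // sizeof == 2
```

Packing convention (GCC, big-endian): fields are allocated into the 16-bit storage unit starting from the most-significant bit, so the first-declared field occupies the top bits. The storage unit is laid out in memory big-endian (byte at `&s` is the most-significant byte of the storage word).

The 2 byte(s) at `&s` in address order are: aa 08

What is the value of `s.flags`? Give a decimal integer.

[0]=0xaa [1]=0x08 (big-endian) → word 0xaa08
flags [12+:4] = (word>>12) & 0xf = 10  ←
rsvd [11+:1] = (word>>11) & 0x1 = 1
ver [10+:1] = (word>>10) & 0x1 = 0
len [8+:2] = (word>>8) & 0x3 = 2
state [3+:5] = (word>>3) & 0x1f = 1
addr_hi [0+:3] = (word>>0) & 0x7 = 0

10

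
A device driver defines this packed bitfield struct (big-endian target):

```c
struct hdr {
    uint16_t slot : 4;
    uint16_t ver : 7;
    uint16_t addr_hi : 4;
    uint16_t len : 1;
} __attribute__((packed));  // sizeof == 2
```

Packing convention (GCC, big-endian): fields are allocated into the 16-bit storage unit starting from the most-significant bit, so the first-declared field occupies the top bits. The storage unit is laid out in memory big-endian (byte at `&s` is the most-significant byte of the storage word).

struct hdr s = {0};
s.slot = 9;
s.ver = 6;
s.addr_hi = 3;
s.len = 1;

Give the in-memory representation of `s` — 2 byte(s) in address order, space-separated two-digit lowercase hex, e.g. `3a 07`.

90 c7

slot (4b) val=9 bits=0x9 at bit 12: 0x9000
ver (7b) val=6 bits=0x6 at bit 5: 0x90c0
addr_hi (4b) val=3 bits=0x3 at bit 1: 0x90c6
len (1b) val=1 bits=0x1 at bit 0: 0x90c7
word = 0x90c7 → big-endian bytes:
  [0]=0x90  [1]=0xc7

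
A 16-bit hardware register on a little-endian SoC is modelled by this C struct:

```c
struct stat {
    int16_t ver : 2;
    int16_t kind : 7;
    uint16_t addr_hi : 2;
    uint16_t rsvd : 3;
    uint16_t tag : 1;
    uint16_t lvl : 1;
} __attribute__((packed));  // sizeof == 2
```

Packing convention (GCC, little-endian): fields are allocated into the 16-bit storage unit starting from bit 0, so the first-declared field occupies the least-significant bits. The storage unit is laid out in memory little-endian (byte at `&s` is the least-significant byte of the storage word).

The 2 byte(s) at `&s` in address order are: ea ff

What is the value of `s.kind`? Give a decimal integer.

[0]=0xea [1]=0xff (little-endian) → word 0xffea
ver [0+:2] = (word>>0) & 0x3 = 2
kind [2+:7] = (word>>2) & 0x7f = 122  ←
addr_hi [9+:2] = (word>>9) & 0x3 = 3
rsvd [11+:3] = (word>>11) & 0x7 = 7
tag [14+:1] = (word>>14) & 0x1 = 1
lvl [15+:1] = (word>>15) & 0x1 = 1
kind signed 7b, MSB=1: 122 - 128 = -6

-6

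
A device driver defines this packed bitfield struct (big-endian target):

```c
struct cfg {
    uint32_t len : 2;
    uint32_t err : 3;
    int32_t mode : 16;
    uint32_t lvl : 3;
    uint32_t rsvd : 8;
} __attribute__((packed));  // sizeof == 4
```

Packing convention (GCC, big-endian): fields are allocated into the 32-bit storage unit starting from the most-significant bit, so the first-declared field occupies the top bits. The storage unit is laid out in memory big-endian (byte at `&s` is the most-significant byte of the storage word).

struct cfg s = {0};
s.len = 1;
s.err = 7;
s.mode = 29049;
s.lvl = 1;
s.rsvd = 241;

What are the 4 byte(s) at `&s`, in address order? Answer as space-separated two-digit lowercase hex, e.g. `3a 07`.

7b 8b c9 f1

len (2b) val=1 bits=0x1 at bit 30: 0x40000000
err (3b) val=7 bits=0x7 at bit 27: 0x78000000
mode (16b) val=29049 bits=0x7179 at bit 11: 0x7b8bc800
lvl (3b) val=1 bits=0x1 at bit 8: 0x7b8bc900
rsvd (8b) val=241 bits=0xf1 at bit 0: 0x7b8bc9f1
word = 0x7b8bc9f1 → big-endian bytes:
  [0]=0x7b  [1]=0x8b  [2]=0xc9  [3]=0xf1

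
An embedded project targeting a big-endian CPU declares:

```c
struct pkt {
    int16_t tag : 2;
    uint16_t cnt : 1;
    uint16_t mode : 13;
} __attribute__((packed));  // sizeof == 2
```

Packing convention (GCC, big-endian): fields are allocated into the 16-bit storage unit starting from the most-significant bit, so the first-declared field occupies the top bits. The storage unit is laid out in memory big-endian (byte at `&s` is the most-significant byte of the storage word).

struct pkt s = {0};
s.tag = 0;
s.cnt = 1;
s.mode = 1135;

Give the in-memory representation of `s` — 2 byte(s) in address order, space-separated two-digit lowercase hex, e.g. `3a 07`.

24 6f

tag (2b) val=0 bits=0x0 at bit 14: 0x0000
cnt (1b) val=1 bits=0x1 at bit 13: 0x2000
mode (13b) val=1135 bits=0x46f at bit 0: 0x246f
word = 0x246f → big-endian bytes:
  [0]=0x24  [1]=0x6f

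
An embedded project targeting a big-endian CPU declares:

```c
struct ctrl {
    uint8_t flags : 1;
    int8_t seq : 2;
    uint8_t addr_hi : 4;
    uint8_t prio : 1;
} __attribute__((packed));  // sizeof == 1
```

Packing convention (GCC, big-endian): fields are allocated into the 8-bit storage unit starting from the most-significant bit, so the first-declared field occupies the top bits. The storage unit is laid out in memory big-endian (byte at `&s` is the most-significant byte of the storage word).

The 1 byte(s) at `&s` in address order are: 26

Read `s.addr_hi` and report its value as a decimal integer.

[0]=0x26 (big-endian) → word 0x26
flags [7+:1] = (word>>7) & 0x1 = 0
seq [5+:2] = (word>>5) & 0x3 = 1
addr_hi [1+:4] = (word>>1) & 0xf = 3  ←
prio [0+:1] = (word>>0) & 0x1 = 0

3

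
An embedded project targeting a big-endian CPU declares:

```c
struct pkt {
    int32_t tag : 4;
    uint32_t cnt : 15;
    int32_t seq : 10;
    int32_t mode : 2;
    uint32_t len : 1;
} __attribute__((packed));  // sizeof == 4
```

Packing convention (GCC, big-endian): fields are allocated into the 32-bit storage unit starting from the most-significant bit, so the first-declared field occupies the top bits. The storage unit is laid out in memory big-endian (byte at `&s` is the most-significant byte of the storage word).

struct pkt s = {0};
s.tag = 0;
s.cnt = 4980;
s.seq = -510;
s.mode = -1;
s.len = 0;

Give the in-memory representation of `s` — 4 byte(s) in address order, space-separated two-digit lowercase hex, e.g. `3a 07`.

[28+:4] tag=0 & 0xf = 0x0; word=0x00000000
[13+:15] cnt=4980 & 0x7fff = 0x1374; word=0x026e8000
[3+:10] seq=-510 & 0x3ff = 0x202; word=0x026e9010
[1+:2] mode=-1 & 0x3 = 0x3; word=0x026e9016
[0+:1] len=0 & 0x1 = 0x0; word=0x026e9016
word = 0x026e9016 → big-endian bytes:
  [0]=0x02  [1]=0x6e  [2]=0x90  [3]=0x16

02 6e 90 16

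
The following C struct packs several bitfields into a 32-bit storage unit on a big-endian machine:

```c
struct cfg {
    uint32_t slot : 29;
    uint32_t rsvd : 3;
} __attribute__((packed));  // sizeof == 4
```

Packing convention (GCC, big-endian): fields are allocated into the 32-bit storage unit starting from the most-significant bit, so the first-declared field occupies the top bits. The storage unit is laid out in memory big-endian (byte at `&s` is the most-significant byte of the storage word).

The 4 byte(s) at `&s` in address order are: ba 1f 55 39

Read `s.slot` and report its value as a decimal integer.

390326951

[0]=0xba [1]=0x1f [2]=0x55 [3]=0x39 (big-endian) → word 0xba1f5539
slot [3+:29] = (word>>3) & 0x1fffffff = 390326951  ←
rsvd [0+:3] = (word>>0) & 0x7 = 1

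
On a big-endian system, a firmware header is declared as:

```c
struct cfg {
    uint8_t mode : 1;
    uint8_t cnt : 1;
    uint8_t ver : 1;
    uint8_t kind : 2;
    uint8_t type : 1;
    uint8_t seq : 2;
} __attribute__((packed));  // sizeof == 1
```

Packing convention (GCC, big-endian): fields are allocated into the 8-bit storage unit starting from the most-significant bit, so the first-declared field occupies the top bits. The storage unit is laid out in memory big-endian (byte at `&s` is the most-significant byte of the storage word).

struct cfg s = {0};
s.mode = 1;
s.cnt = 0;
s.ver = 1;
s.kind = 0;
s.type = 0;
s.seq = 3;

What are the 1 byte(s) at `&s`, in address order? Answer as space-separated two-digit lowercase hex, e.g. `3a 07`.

a3

mode (1b) val=1 bits=0x1 at bit 7: 0x80
cnt (1b) val=0 bits=0x0 at bit 6: 0x80
ver (1b) val=1 bits=0x1 at bit 5: 0xa0
kind (2b) val=0 bits=0x0 at bit 3: 0xa0
type (1b) val=0 bits=0x0 at bit 2: 0xa0
seq (2b) val=3 bits=0x3 at bit 0: 0xa3
word = 0xa3 → big-endian bytes:
  [0]=0xa3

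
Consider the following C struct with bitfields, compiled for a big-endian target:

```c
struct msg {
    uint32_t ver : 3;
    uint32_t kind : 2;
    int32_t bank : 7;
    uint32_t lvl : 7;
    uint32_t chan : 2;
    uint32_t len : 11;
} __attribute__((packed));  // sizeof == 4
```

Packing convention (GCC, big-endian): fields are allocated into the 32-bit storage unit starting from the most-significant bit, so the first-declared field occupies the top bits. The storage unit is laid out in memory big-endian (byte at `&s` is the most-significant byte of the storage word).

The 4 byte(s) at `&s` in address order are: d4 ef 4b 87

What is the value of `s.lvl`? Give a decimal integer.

122

[0]=0xd4 [1]=0xef [2]=0x4b [3]=0x87 (big-endian) → word 0xd4ef4b87
ver:3 @ bit 29 → (0xd4ef4b87>>29)&0x7 = 0x6
kind:2 @ bit 27 → (0xd4ef4b87>>27)&0x3 = 0x2
bank:7 @ bit 20 → (0xd4ef4b87>>20)&0x7f = 0x4e
lvl:7 @ bit 13 → (0xd4ef4b87>>13)&0x7f = 0x7a  ←
chan:2 @ bit 11 → (0xd4ef4b87>>11)&0x3 = 0x1
len:11 @ bit 0 → (0xd4ef4b87>>0)&0x7ff = 0x387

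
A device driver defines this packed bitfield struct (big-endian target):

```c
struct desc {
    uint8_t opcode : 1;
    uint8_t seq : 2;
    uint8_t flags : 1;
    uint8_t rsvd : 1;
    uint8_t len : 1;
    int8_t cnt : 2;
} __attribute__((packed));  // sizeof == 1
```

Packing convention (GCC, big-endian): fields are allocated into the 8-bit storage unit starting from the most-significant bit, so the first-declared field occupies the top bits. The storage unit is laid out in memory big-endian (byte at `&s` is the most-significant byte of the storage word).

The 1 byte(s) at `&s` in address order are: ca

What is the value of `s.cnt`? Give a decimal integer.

[0]=0xca (big-endian) → word 0xca
opcode:1 @ bit 7 → (0xca>>7)&0x1 = 0x1
seq:2 @ bit 5 → (0xca>>5)&0x3 = 0x2
flags:1 @ bit 4 → (0xca>>4)&0x1 = 0x0
rsvd:1 @ bit 3 → (0xca>>3)&0x1 = 0x1
len:1 @ bit 2 → (0xca>>2)&0x1 = 0x0
cnt:2 @ bit 0 → (0xca>>0)&0x3 = 0x2  ←
cnt signed 2b, MSB=1: 2 - 4 = -2

-2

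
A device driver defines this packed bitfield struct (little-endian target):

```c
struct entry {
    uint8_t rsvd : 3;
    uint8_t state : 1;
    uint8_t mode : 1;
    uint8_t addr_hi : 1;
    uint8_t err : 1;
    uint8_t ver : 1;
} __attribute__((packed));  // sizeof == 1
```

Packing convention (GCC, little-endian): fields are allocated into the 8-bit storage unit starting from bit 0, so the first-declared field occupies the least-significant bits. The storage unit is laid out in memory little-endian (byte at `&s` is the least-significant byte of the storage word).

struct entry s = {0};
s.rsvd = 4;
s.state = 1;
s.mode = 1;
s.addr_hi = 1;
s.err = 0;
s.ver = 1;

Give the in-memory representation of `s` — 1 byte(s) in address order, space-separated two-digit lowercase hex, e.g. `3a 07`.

rsvd (3b) val=4 bits=0x4 at bit 0: 0x04
state (1b) val=1 bits=0x1 at bit 3: 0x0c
mode (1b) val=1 bits=0x1 at bit 4: 0x1c
addr_hi (1b) val=1 bits=0x1 at bit 5: 0x3c
err (1b) val=0 bits=0x0 at bit 6: 0x3c
ver (1b) val=1 bits=0x1 at bit 7: 0xbc
word = 0xbc → little-endian bytes:
  [0]=0xbc

bc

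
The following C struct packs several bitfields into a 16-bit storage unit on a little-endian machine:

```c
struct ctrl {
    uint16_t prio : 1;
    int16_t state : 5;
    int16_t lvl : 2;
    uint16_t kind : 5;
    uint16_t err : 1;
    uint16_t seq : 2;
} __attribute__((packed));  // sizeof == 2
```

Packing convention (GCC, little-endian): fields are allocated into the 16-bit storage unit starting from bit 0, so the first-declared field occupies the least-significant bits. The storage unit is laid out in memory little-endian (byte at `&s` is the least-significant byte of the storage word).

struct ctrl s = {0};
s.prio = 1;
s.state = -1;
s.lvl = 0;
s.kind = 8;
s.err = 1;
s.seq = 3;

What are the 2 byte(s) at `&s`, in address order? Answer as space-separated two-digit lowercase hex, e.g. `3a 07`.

3f e8

[0+:1] prio=1 & 0x1 = 0x1; word=0x0001
[1+:5] state=-1 & 0x1f = 0x1f; word=0x003f
[6+:2] lvl=0 & 0x3 = 0x0; word=0x003f
[8+:5] kind=8 & 0x1f = 0x8; word=0x083f
[13+:1] err=1 & 0x1 = 0x1; word=0x283f
[14+:2] seq=3 & 0x3 = 0x3; word=0xe83f
word = 0xe83f → little-endian bytes:
  [0]=0x3f  [1]=0xe8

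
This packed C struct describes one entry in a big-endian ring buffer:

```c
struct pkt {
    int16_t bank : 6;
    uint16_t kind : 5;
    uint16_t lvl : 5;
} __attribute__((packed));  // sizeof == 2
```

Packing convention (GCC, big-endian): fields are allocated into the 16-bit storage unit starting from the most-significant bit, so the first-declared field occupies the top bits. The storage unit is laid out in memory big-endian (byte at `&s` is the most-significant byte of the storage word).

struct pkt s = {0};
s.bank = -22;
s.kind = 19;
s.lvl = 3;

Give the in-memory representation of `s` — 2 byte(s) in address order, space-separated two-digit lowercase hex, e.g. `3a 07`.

bank (6b) val=-22 bits=0x2a at bit 10: 0xa800
kind (5b) val=19 bits=0x13 at bit 5: 0xaa60
lvl (5b) val=3 bits=0x3 at bit 0: 0xaa63
word = 0xaa63 → big-endian bytes:
  [0]=0xaa  [1]=0x63

aa 63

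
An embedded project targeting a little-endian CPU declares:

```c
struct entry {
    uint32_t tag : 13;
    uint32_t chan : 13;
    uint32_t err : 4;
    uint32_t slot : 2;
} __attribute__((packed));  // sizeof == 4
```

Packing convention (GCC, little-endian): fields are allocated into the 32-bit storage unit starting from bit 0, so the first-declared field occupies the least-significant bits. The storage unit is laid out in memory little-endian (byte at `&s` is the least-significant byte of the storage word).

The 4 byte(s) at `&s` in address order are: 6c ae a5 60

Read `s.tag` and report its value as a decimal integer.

[0]=0x6c [1]=0xae [2]=0xa5 [3]=0x60 (little-endian) → word 0x60a5ae6c
tag [0+:13] = (word>>0) & 0x1fff = 3692  ←
chan [13+:13] = (word>>13) & 0x1fff = 1325
err [26+:4] = (word>>26) & 0xf = 8
slot [30+:2] = (word>>30) & 0x3 = 1

3692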